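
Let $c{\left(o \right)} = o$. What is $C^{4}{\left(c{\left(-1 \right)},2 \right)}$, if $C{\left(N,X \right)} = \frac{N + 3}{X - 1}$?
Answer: $16$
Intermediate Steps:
$C{\left(N,X \right)} = \frac{3 + N}{-1 + X}$
$C^{4}{\left(c{\left(-1 \right)},2 \right)} = \left(\frac{3 - 1}{-1 + 2}\right)^{4} = \left(1^{-1} \cdot 2\right)^{4} = \left(1 \cdot 2\right)^{4} = 2^{4} = 16$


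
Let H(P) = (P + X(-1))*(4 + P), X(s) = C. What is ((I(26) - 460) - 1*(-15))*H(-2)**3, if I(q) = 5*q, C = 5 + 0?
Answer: -68040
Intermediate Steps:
C = 5
X(s) = 5
H(P) = (4 + P)*(5 + P) (H(P) = (P + 5)*(4 + P) = (5 + P)*(4 + P) = (4 + P)*(5 + P))
((I(26) - 460) - 1*(-15))*H(-2)**3 = ((5*26 - 460) - 1*(-15))*(20 + (-2)**2 + 9*(-2))**3 = ((130 - 460) + 15)*(20 + 4 - 18)**3 = (-330 + 15)*6**3 = -315*216 = -68040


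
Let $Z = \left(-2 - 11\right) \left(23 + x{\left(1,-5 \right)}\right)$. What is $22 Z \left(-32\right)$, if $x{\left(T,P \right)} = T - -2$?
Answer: $237952$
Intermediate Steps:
$x{\left(T,P \right)} = 2 + T$ ($x{\left(T,P \right)} = T + 2 = 2 + T$)
$Z = -338$ ($Z = \left(-2 - 11\right) \left(23 + \left(2 + 1\right)\right) = - 13 \left(23 + 3\right) = \left(-13\right) 26 = -338$)
$22 Z \left(-32\right) = 22 \left(-338\right) \left(-32\right) = \left(-7436\right) \left(-32\right) = 237952$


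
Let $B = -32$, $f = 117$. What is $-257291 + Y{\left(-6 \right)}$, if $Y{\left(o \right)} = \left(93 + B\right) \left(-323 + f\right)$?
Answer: $-269857$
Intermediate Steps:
$Y{\left(o \right)} = -12566$ ($Y{\left(o \right)} = \left(93 - 32\right) \left(-323 + 117\right) = 61 \left(-206\right) = -12566$)
$-257291 + Y{\left(-6 \right)} = -257291 - 12566 = -269857$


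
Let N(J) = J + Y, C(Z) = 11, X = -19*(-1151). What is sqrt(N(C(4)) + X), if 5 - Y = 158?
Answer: sqrt(21727) ≈ 147.40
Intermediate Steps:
X = 21869
Y = -153 (Y = 5 - 1*158 = 5 - 158 = -153)
N(J) = -153 + J (N(J) = J - 153 = -153 + J)
sqrt(N(C(4)) + X) = sqrt((-153 + 11) + 21869) = sqrt(-142 + 21869) = sqrt(21727)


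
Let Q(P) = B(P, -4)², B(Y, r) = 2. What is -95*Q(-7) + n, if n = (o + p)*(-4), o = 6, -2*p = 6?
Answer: -392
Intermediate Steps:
p = -3 (p = -½*6 = -3)
Q(P) = 4 (Q(P) = 2² = 4)
n = -12 (n = (6 - 3)*(-4) = 3*(-4) = -12)
-95*Q(-7) + n = -95*4 - 12 = -380 - 12 = -392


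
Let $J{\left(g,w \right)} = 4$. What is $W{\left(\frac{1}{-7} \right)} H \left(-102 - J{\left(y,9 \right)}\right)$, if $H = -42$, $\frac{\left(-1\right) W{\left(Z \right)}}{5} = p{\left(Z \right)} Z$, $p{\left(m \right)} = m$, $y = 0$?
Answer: $- \frac{3180}{7} \approx -454.29$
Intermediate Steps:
$W{\left(Z \right)} = - 5 Z^{2}$ ($W{\left(Z \right)} = - 5 Z Z = - 5 Z^{2}$)
$W{\left(\frac{1}{-7} \right)} H \left(-102 - J{\left(y,9 \right)}\right) = - 5 \left(\frac{1}{-7}\right)^{2} \left(-42\right) \left(-102 - 4\right) = - 5 \left(- \frac{1}{7}\right)^{2} \left(-42\right) \left(-102 - 4\right) = \left(-5\right) \frac{1}{49} \left(-42\right) \left(-106\right) = \left(- \frac{5}{49}\right) \left(-42\right) \left(-106\right) = \frac{30}{7} \left(-106\right) = - \frac{3180}{7}$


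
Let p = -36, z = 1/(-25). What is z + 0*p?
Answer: -1/25 ≈ -0.040000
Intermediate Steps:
z = -1/25 ≈ -0.040000
z + 0*p = -1/25 + 0*(-36) = -1/25 + 0 = -1/25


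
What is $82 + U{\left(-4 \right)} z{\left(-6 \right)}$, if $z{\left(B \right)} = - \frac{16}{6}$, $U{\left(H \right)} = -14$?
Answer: $\frac{358}{3} \approx 119.33$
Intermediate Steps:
$z{\left(B \right)} = - \frac{8}{3}$ ($z{\left(B \right)} = \left(-16\right) \frac{1}{6} = - \frac{8}{3}$)
$82 + U{\left(-4 \right)} z{\left(-6 \right)} = 82 - - \frac{112}{3} = 82 + \frac{112}{3} = \frac{358}{3}$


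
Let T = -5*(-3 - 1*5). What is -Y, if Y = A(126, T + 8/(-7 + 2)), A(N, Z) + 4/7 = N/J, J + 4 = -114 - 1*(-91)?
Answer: 110/21 ≈ 5.2381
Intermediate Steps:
J = -27 (J = -4 + (-114 - 1*(-91)) = -4 + (-114 + 91) = -4 - 23 = -27)
T = 40 (T = -5*(-3 - 5) = -5*(-8) = 40)
A(N, Z) = -4/7 - N/27 (A(N, Z) = -4/7 + N/(-27) = -4/7 + N*(-1/27) = -4/7 - N/27)
Y = -110/21 (Y = -4/7 - 1/27*126 = -4/7 - 14/3 = -110/21 ≈ -5.2381)
-Y = -1*(-110/21) = 110/21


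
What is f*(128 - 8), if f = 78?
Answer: 9360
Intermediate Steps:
f*(128 - 8) = 78*(128 - 8) = 78*120 = 9360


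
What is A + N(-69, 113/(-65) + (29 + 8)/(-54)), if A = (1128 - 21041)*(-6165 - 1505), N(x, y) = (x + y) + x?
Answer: 536091319213/3510 ≈ 1.5273e+8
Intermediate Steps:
N(x, y) = y + 2*x
A = 152732710 (A = -19913*(-7670) = 152732710)
A + N(-69, 113/(-65) + (29 + 8)/(-54)) = 152732710 + ((113/(-65) + (29 + 8)/(-54)) + 2*(-69)) = 152732710 + ((113*(-1/65) + 37*(-1/54)) - 138) = 152732710 + ((-113/65 - 37/54) - 138) = 152732710 + (-8507/3510 - 138) = 152732710 - 492887/3510 = 536091319213/3510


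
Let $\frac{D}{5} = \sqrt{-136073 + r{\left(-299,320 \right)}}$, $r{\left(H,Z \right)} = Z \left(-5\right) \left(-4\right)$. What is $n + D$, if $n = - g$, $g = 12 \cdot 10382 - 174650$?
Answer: $50066 + 5 i \sqrt{129673} \approx 50066.0 + 1800.5 i$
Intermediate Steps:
$r{\left(H,Z \right)} = 20 Z$ ($r{\left(H,Z \right)} = - 5 Z \left(-4\right) = 20 Z$)
$g = -50066$ ($g = 124584 - 174650 = -50066$)
$D = 5 i \sqrt{129673}$ ($D = 5 \sqrt{-136073 + 20 \cdot 320} = 5 \sqrt{-136073 + 6400} = 5 \sqrt{-129673} = 5 i \sqrt{129673} \approx 1800.5 i$)
$n = 50066$ ($n = \left(-1\right) \left(-50066\right) = 50066$)
$n + D = 50066 + 5 i \sqrt{129673}$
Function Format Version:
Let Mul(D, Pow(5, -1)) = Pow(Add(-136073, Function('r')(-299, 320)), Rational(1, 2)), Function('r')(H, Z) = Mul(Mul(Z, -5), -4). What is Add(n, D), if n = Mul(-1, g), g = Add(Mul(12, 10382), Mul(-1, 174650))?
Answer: Add(50066, Mul(5, I, Pow(129673, Rational(1, 2)))) ≈ Add(50066., Mul(1800.5, I))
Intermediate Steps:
Function('r')(H, Z) = Mul(20, Z) (Function('r')(H, Z) = Mul(Mul(-5, Z), -4) = Mul(20, Z))
g = -50066 (g = Add(124584, -174650) = -50066)
D = Mul(5, I, Pow(129673, Rational(1, 2))) (D = Mul(5, Pow(Add(-136073, Mul(20, 320)), Rational(1, 2))) = Mul(5, Pow(Add(-136073, 6400), Rational(1, 2))) = Mul(5, Pow(-129673, Rational(1, 2))) = Mul(5, Mul(I, Pow(129673, Rational(1, 2)))) = Mul(5, I, Pow(129673, Rational(1, 2))) ≈ Mul(1800.5, I))
n = 50066 (n = Mul(-1, -50066) = 50066)
Add(n, D) = Add(50066, Mul(5, I, Pow(129673, Rational(1, 2))))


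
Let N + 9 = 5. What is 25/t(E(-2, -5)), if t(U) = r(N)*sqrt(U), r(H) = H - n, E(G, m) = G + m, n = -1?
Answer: 25*I*sqrt(7)/21 ≈ 3.1497*I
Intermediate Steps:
N = -4 (N = -9 + 5 = -4)
r(H) = 1 + H (r(H) = H - 1*(-1) = H + 1 = 1 + H)
t(U) = -3*sqrt(U) (t(U) = (1 - 4)*sqrt(U) = -3*sqrt(U))
25/t(E(-2, -5)) = 25/((-3*sqrt(-2 - 5))) = 25/((-3*I*sqrt(7))) = 25*(I*sqrt(7)/21) = 25*I*sqrt(7)/21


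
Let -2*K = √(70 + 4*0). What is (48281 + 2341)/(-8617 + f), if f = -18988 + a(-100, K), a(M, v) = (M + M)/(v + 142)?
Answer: -3753942125362/2047190237555 + 134992*√70/409438047511 ≈ -1.8337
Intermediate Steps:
K = -√70/2 (K = -√(70 + 4*0)/2 = -√(70 + 0)/2 = -√70/2 ≈ -4.1833)
a(M, v) = 2*M/(142 + v) (a(M, v) = (2*M)/(142 + v) = 2*M/(142 + v))
f = -18988 - 200/(142 - √70/2) (f = -18988 + 2*(-100)/(142 - √70/2) = -18988 - 200/(142 - √70/2) ≈ -18989.)
(48281 + 2341)/(-8617 + f) = (48281 + 2341)/(-8617 + (-765140284/40293 - 200*√70/40293)) = 50622/(-1112345065/40293 - 200*√70/40293)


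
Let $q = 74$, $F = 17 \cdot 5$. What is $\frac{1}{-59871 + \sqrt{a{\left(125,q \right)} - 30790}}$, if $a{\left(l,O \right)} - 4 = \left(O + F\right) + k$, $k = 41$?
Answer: $- \frac{59871}{3584567227} - \frac{i \sqrt{30586}}{3584567227} \approx -1.6702 \cdot 10^{-5} - 4.8789 \cdot 10^{-8} i$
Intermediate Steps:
$F = 85$
$a{\left(l,O \right)} = 130 + O$ ($a{\left(l,O \right)} = 4 + \left(\left(O + 85\right) + 41\right) = 4 + \left(\left(85 + O\right) + 41\right) = 4 + \left(126 + O\right) = 130 + O$)
$\frac{1}{-59871 + \sqrt{a{\left(125,q \right)} - 30790}} = \frac{1}{-59871 + \sqrt{\left(130 + 74\right) - 30790}} = \frac{1}{-59871 + \sqrt{204 - 30790}} = \frac{1}{-59871 + \sqrt{-30586}} = \frac{1}{-59871 + i \sqrt{30586}}$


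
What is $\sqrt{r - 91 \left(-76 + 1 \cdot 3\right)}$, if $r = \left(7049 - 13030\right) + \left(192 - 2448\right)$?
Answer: $i \sqrt{1594} \approx 39.925 i$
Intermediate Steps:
$r = -8237$ ($r = -5981 - 2256 = -8237$)
$\sqrt{r - 91 \left(-76 + 1 \cdot 3\right)} = \sqrt{-8237 - 91 \left(-76 + 1 \cdot 3\right)} = \sqrt{-8237 - 91 \left(-76 + 3\right)} = \sqrt{-8237 - -6643} = \sqrt{-8237 + 6643} = \sqrt{-1594} = i \sqrt{1594}$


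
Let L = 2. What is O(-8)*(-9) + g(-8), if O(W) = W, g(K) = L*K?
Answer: 56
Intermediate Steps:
g(K) = 2*K
O(-8)*(-9) + g(-8) = -8*(-9) + 2*(-8) = 72 - 16 = 56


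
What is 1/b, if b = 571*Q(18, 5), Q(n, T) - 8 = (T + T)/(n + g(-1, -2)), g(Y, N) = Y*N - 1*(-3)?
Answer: 23/110774 ≈ 0.00020763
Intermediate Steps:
g(Y, N) = 3 + N*Y (g(Y, N) = N*Y + 3 = 3 + N*Y)
Q(n, T) = 8 + 2*T/(5 + n) (Q(n, T) = 8 + (T + T)/(n + (3 - 2*(-1))) = 8 + (2*T)/(n + (3 + 2)) = 8 + (2*T)/(n + 5) = 8 + (2*T)/(5 + n) = 8 + 2*T/(5 + n))
b = 110774/23 (b = 571*(2*(20 + 5 + 4*18)/(5 + 18)) = 571*(2*(20 + 5 + 72)/23) = 571*(2*(1/23)*97) = 571*(194/23) = 110774/23 ≈ 4816.3)
1/b = 1/(110774/23) = 23/110774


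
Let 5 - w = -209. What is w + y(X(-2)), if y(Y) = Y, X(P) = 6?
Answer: 220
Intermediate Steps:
w = 214 (w = 5 - 1*(-209) = 5 + 209 = 214)
w + y(X(-2)) = 214 + 6 = 220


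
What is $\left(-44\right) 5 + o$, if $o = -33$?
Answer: $-253$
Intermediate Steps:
$\left(-44\right) 5 + o = \left(-44\right) 5 - 33 = -220 - 33 = -253$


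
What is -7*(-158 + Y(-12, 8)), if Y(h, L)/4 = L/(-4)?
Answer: 1162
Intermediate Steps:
Y(h, L) = -L (Y(h, L) = 4*(L/(-4)) = 4*(L*(-1/4)) = 4*(-L/4) = -L)
-7*(-158 + Y(-12, 8)) = -7*(-158 - 1*8) = -7*(-158 - 8) = -7*(-166) = 1162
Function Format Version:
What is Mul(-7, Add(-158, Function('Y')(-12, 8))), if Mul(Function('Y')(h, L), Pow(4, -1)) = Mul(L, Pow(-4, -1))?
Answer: 1162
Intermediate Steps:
Function('Y')(h, L) = Mul(-1, L) (Function('Y')(h, L) = Mul(4, Mul(L, Pow(-4, -1))) = Mul(4, Mul(L, Rational(-1, 4))) = Mul(4, Mul(Rational(-1, 4), L)) = Mul(-1, L))
Mul(-7, Add(-158, Function('Y')(-12, 8))) = Mul(-7, Add(-158, Mul(-1, 8))) = Mul(-7, Add(-158, -8)) = Mul(-7, -166) = 1162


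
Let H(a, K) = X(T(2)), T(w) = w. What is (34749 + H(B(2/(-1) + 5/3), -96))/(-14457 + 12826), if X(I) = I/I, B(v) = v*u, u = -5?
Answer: -34750/1631 ≈ -21.306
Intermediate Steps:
B(v) = -5*v (B(v) = v*(-5) = -5*v)
X(I) = 1
H(a, K) = 1
(34749 + H(B(2/(-1) + 5/3), -96))/(-14457 + 12826) = (34749 + 1)/(-14457 + 12826) = 34750/(-1631) = 34750*(-1/1631) = -34750/1631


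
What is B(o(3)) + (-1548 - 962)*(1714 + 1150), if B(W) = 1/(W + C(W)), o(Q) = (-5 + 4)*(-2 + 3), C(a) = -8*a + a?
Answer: -43131839/6 ≈ -7.1886e+6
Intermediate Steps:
C(a) = -7*a
o(Q) = -1 (o(Q) = -1*1 = -1)
B(W) = -1/(6*W) (B(W) = 1/(W - 7*W) = 1/(-6*W) = -1/(6*W))
B(o(3)) + (-1548 - 962)*(1714 + 1150) = -⅙/(-1) + (-1548 - 962)*(1714 + 1150) = -⅙*(-1) - 2510*2864 = ⅙ - 7188640 = -43131839/6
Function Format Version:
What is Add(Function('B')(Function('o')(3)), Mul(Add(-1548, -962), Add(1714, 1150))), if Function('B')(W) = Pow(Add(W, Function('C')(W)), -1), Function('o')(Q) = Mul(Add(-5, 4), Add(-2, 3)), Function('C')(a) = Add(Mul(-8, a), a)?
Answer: Rational(-43131839, 6) ≈ -7.1886e+6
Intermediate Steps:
Function('C')(a) = Mul(-7, a)
Function('o')(Q) = -1 (Function('o')(Q) = Mul(-1, 1) = -1)
Function('B')(W) = Mul(Rational(-1, 6), Pow(W, -1)) (Function('B')(W) = Pow(Add(W, Mul(-7, W)), -1) = Pow(Mul(-6, W), -1) = Mul(Rational(-1, 6), Pow(W, -1)))
Add(Function('B')(Function('o')(3)), Mul(Add(-1548, -962), Add(1714, 1150))) = Add(Mul(Rational(-1, 6), Pow(-1, -1)), Mul(Add(-1548, -962), Add(1714, 1150))) = Add(Mul(Rational(-1, 6), -1), Mul(-2510, 2864)) = Add(Rational(1, 6), -7188640) = Rational(-43131839, 6)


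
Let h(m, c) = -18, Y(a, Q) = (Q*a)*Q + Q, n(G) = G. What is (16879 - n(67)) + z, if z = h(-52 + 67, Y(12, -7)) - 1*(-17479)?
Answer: 34273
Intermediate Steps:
Y(a, Q) = Q + a*Q² (Y(a, Q) = a*Q² + Q = Q + a*Q²)
z = 17461 (z = -18 - 1*(-17479) = -18 + 17479 = 17461)
(16879 - n(67)) + z = (16879 - 1*67) + 17461 = (16879 - 67) + 17461 = 16812 + 17461 = 34273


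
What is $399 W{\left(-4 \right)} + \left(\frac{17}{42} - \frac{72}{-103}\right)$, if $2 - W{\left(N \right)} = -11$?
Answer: $\frac{22443737}{4326} \approx 5188.1$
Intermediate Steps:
$W{\left(N \right)} = 13$ ($W{\left(N \right)} = 2 - -11 = 2 + 11 = 13$)
$399 W{\left(-4 \right)} + \left(\frac{17}{42} - \frac{72}{-103}\right) = 399 \cdot 13 + \left(\frac{17}{42} - \frac{72}{-103}\right) = 5187 + \left(17 \cdot \frac{1}{42} - - \frac{72}{103}\right) = 5187 + \left(\frac{17}{42} + \frac{72}{103}\right) = 5187 + \frac{4775}{4326} = \frac{22443737}{4326}$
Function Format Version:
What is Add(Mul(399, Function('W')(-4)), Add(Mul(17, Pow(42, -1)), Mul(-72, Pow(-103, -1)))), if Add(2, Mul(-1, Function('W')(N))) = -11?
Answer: Rational(22443737, 4326) ≈ 5188.1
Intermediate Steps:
Function('W')(N) = 13 (Function('W')(N) = Add(2, Mul(-1, -11)) = Add(2, 11) = 13)
Add(Mul(399, Function('W')(-4)), Add(Mul(17, Pow(42, -1)), Mul(-72, Pow(-103, -1)))) = Add(Mul(399, 13), Add(Mul(17, Pow(42, -1)), Mul(-72, Pow(-103, -1)))) = Add(5187, Add(Mul(17, Rational(1, 42)), Mul(-72, Rational(-1, 103)))) = Add(5187, Add(Rational(17, 42), Rational(72, 103))) = Add(5187, Rational(4775, 4326)) = Rational(22443737, 4326)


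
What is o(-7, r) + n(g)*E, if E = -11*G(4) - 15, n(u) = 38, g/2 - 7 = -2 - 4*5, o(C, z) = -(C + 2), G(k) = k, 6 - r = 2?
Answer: -2237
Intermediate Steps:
r = 4 (r = 6 - 1*2 = 6 - 2 = 4)
o(C, z) = -2 - C (o(C, z) = -(2 + C) = -2 - C)
g = -30 (g = 14 + 2*(-2 - 4*5) = 14 + 2*(-2 - 20) = 14 + 2*(-22) = 14 - 44 = -30)
E = -59 (E = -11*4 - 15 = -44 - 15 = -59)
o(-7, r) + n(g)*E = (-2 - 1*(-7)) + 38*(-59) = (-2 + 7) - 2242 = 5 - 2242 = -2237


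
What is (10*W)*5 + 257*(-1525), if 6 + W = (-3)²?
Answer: -391775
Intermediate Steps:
W = 3 (W = -6 + (-3)² = -6 + 9 = 3)
(10*W)*5 + 257*(-1525) = (10*3)*5 + 257*(-1525) = 30*5 - 391925 = 150 - 391925 = -391775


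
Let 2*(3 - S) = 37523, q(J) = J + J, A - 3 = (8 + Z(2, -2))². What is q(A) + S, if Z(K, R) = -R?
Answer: -37105/2 ≈ -18553.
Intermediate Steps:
A = 103 (A = 3 + (8 - 1*(-2))² = 3 + (8 + 2)² = 3 + 10² = 3 + 100 = 103)
q(J) = 2*J
S = -37517/2 (S = 3 - ½*37523 = 3 - 37523/2 = -37517/2 ≈ -18759.)
q(A) + S = 2*103 - 37517/2 = 206 - 37517/2 = -37105/2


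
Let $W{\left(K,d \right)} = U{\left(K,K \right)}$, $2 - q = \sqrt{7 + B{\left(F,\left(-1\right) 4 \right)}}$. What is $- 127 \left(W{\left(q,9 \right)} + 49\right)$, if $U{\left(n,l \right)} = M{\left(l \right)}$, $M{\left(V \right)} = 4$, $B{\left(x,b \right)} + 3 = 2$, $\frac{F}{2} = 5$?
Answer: $-6731$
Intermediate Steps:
$F = 10$ ($F = 2 \cdot 5 = 10$)
$B{\left(x,b \right)} = -1$ ($B{\left(x,b \right)} = -3 + 2 = -1$)
$q = 2 - \sqrt{6}$ ($q = 2 - \sqrt{7 - 1} = 2 - \sqrt{6} \approx -0.44949$)
$U{\left(n,l \right)} = 4$
$W{\left(K,d \right)} = 4$
$- 127 \left(W{\left(q,9 \right)} + 49\right) = - 127 \left(4 + 49\right) = \left(-127\right) 53 = -6731$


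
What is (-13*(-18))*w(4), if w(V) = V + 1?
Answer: 1170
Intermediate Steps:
w(V) = 1 + V
(-13*(-18))*w(4) = (-13*(-18))*(1 + 4) = 234*5 = 1170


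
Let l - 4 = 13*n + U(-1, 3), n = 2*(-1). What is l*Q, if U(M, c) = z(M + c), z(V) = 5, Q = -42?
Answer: 714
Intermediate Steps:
n = -2
U(M, c) = 5
l = -17 (l = 4 + (13*(-2) + 5) = 4 + (-26 + 5) = 4 - 21 = -17)
l*Q = -17*(-42) = 714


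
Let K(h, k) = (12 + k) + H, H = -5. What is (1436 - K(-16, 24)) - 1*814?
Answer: 591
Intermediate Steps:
K(h, k) = 7 + k (K(h, k) = (12 + k) - 5 = 7 + k)
(1436 - K(-16, 24)) - 1*814 = (1436 - (7 + 24)) - 1*814 = (1436 - 1*31) - 814 = (1436 - 31) - 814 = 1405 - 814 = 591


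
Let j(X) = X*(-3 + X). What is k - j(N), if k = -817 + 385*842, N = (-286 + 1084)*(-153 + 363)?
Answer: -28082230307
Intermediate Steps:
N = 167580 (N = 798*210 = 167580)
k = 323353 (k = -817 + 324170 = 323353)
k - j(N) = 323353 - 167580*(-3 + 167580) = 323353 - 167580*167577 = 323353 - 1*28082553660 = 323353 - 28082553660 = -28082230307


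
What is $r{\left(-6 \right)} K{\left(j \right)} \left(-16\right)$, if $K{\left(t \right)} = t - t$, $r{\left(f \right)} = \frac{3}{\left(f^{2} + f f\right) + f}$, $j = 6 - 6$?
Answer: $0$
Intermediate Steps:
$j = 0$ ($j = 6 - 6 = 0$)
$r{\left(f \right)} = \frac{3}{f + 2 f^{2}}$ ($r{\left(f \right)} = \frac{3}{\left(f^{2} + f^{2}\right) + f} = \frac{3}{2 f^{2} + f} = \frac{3}{f + 2 f^{2}}$)
$K{\left(t \right)} = 0$
$r{\left(-6 \right)} K{\left(j \right)} \left(-16\right) = \frac{3}{\left(-6\right) \left(1 + 2 \left(-6\right)\right)} 0 \left(-16\right) = 3 \left(- \frac{1}{6}\right) \frac{1}{1 - 12} \cdot 0 \left(-16\right) = 3 \left(- \frac{1}{6}\right) \frac{1}{-11} \cdot 0 \left(-16\right) = 3 \left(- \frac{1}{6}\right) \left(- \frac{1}{11}\right) 0 \left(-16\right) = \frac{1}{22} \cdot 0 \left(-16\right) = 0 \left(-16\right) = 0$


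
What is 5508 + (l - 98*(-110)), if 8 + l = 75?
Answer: 16355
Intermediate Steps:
l = 67 (l = -8 + 75 = 67)
5508 + (l - 98*(-110)) = 5508 + (67 - 98*(-110)) = 5508 + (67 + 10780) = 5508 + 10847 = 16355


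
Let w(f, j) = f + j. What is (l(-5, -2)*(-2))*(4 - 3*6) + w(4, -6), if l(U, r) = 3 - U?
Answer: 222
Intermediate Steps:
(l(-5, -2)*(-2))*(4 - 3*6) + w(4, -6) = ((3 - 1*(-5))*(-2))*(4 - 3*6) + (4 - 6) = ((3 + 5)*(-2))*(4 - 18) - 2 = (8*(-2))*(-14) - 2 = -16*(-14) - 2 = 224 - 2 = 222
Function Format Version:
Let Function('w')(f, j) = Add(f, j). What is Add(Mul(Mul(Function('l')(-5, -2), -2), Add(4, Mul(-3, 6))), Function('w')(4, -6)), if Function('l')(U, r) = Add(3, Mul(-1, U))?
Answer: 222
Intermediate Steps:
Add(Mul(Mul(Function('l')(-5, -2), -2), Add(4, Mul(-3, 6))), Function('w')(4, -6)) = Add(Mul(Mul(Add(3, Mul(-1, -5)), -2), Add(4, Mul(-3, 6))), Add(4, -6)) = Add(Mul(Mul(Add(3, 5), -2), Add(4, -18)), -2) = Add(Mul(Mul(8, -2), -14), -2) = Add(Mul(-16, -14), -2) = Add(224, -2) = 222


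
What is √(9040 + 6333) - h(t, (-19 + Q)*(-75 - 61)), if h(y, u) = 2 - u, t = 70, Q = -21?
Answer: 5438 + √15373 ≈ 5562.0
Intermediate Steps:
√(9040 + 6333) - h(t, (-19 + Q)*(-75 - 61)) = √(9040 + 6333) - (2 - (-19 - 21)*(-75 - 61)) = √15373 - (2 - (-40)*(-136)) = √15373 - (2 - 1*5440) = √15373 - (2 - 5440) = √15373 - 1*(-5438) = √15373 + 5438 = 5438 + √15373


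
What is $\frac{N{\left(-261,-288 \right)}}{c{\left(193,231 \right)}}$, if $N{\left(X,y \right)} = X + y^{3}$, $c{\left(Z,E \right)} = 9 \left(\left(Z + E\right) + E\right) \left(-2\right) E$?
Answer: $\frac{2654237}{302610} \approx 8.7711$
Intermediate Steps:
$c{\left(Z,E \right)} = 9 E \left(- 4 E - 2 Z\right)$ ($c{\left(Z,E \right)} = 9 \left(\left(E + Z\right) + E\right) \left(-2\right) E = 9 \left(Z + 2 E\right) \left(-2\right) E = 9 \left(- 4 E - 2 Z\right) E = 9 E \left(- 4 E - 2 Z\right)$)
$\frac{N{\left(-261,-288 \right)}}{c{\left(193,231 \right)}} = \frac{-261 + \left(-288\right)^{3}}{\left(-18\right) 231 \left(193 + 2 \cdot 231\right)} = \frac{-261 - 23887872}{\left(-18\right) 231 \left(193 + 462\right)} = - \frac{23888133}{\left(-18\right) 231 \cdot 655} = - \frac{23888133}{-2723490} = \left(-23888133\right) \left(- \frac{1}{2723490}\right) = \frac{2654237}{302610}$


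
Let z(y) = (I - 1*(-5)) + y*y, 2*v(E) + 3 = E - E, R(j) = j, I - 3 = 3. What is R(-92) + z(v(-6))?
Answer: -315/4 ≈ -78.750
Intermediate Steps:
I = 6 (I = 3 + 3 = 6)
v(E) = -3/2 (v(E) = -3/2 + (E - E)/2 = -3/2 + (½)*0 = -3/2 + 0 = -3/2)
z(y) = 11 + y² (z(y) = (6 - 1*(-5)) + y*y = (6 + 5) + y² = 11 + y²)
R(-92) + z(v(-6)) = -92 + (11 + (-3/2)²) = -92 + (11 + 9/4) = -92 + 53/4 = -315/4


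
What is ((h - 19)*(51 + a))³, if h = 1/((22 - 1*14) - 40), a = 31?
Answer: -15566947045209/4096 ≈ -3.8005e+9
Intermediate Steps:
h = -1/32 (h = 1/((22 - 14) - 40) = 1/(8 - 40) = 1/(-32) = -1/32 ≈ -0.031250)
((h - 19)*(51 + a))³ = ((-1/32 - 19)*(51 + 31))³ = (-609/32*82)³ = (-24969/16)³ = -15566947045209/4096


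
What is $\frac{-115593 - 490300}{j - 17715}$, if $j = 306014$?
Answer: $- \frac{605893}{288299} \approx -2.1016$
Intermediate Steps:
$\frac{-115593 - 490300}{j - 17715} = \frac{-115593 - 490300}{306014 - 17715} = - \frac{605893}{288299}$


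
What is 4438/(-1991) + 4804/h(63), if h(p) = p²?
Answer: -8049658/7902279 ≈ -1.0187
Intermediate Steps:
4438/(-1991) + 4804/h(63) = 4438/(-1991) + 4804/(63²) = 4438*(-1/1991) + 4804/3969 = -4438/1991 + 4804*(1/3969) = -4438/1991 + 4804/3969 = -8049658/7902279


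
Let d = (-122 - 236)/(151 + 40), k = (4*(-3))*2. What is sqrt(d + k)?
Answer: I*sqrt(943922)/191 ≈ 5.0867*I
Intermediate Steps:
k = -24 (k = -12*2 = -24)
d = -358/191 ≈ -1.8743
sqrt(d + k) = sqrt(-358/191 - 24) = sqrt(-4942/191) = I*sqrt(943922)/191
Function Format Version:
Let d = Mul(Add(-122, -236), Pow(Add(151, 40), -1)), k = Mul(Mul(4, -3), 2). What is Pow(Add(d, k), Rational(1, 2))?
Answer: Mul(Rational(1, 191), I, Pow(943922, Rational(1, 2))) ≈ Mul(5.0867, I)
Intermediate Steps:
k = -24 (k = Mul(-12, 2) = -24)
d = Rational(-358, 191) (d = Mul(-358, Pow(191, -1)) = Mul(-358, Rational(1, 191)) = Rational(-358, 191) ≈ -1.8743)
Pow(Add(d, k), Rational(1, 2)) = Pow(Add(Rational(-358, 191), -24), Rational(1, 2)) = Pow(Rational(-4942, 191), Rational(1, 2)) = Mul(Rational(1, 191), I, Pow(943922, Rational(1, 2)))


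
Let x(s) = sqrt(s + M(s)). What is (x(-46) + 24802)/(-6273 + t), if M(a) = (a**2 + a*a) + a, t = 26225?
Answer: 12401/9976 + 3*sqrt(115)/9976 ≈ 1.2463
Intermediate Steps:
M(a) = a + 2*a**2 (M(a) = (a**2 + a**2) + a = 2*a**2 + a = a + 2*a**2)
x(s) = sqrt(s + s*(1 + 2*s))
(x(-46) + 24802)/(-6273 + t) = (sqrt(2)*sqrt(-46*(1 - 46)) + 24802)/(-6273 + 26225) = (sqrt(2)*sqrt(-46*(-45)) + 24802)/19952 = (sqrt(2)*sqrt(2070) + 24802)*(1/19952) = (sqrt(2)*(3*sqrt(230)) + 24802)*(1/19952) = (6*sqrt(115) + 24802)*(1/19952) = (24802 + 6*sqrt(115))*(1/19952) = 12401/9976 + 3*sqrt(115)/9976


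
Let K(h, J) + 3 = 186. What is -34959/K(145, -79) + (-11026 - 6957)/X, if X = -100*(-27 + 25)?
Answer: -3427563/12200 ≈ -280.95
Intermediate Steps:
X = 200 (X = -100*(-2) = 200)
K(h, J) = 183 (K(h, J) = -3 + 186 = 183)
-34959/K(145, -79) + (-11026 - 6957)/X = -34959/183 + (-11026 - 6957)/200 = -34959*1/183 - 17983*1/200 = -11653/61 - 17983/200 = -3427563/12200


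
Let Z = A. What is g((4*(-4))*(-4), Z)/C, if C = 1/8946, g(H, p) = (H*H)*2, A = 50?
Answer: 73285632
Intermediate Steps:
Z = 50
g(H, p) = 2*H² (g(H, p) = H²*2 = 2*H²)
C = 1/8946 ≈ 0.00011178
g((4*(-4))*(-4), Z)/C = (2*((4*(-4))*(-4))²)/(1/8946) = (2*(-16*(-4))²)*8946 = (2*64²)*8946 = (2*4096)*8946 = 8192*8946 = 73285632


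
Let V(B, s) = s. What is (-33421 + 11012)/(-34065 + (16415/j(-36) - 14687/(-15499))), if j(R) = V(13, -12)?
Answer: 4167805092/6589921061 ≈ 0.63245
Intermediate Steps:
j(R) = -12
(-33421 + 11012)/(-34065 + (16415/j(-36) - 14687/(-15499))) = (-33421 + 11012)/(-34065 + (16415/(-12) - 14687/(-15499))) = -22409/(-34065 + (16415*(-1/12) - 14687*(-1/15499))) = -22409/(-34065 + (-16415/12 + 14687/15499)) = -22409/(-34065 - 254239841/185988) = -22409/(-6589921061/185988) = -22409*(-185988/6589921061) = 4167805092/6589921061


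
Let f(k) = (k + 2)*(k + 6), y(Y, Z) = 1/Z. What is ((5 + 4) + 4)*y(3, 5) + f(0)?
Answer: 73/5 ≈ 14.600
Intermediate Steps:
f(k) = (2 + k)*(6 + k)
((5 + 4) + 4)*y(3, 5) + f(0) = ((5 + 4) + 4)/5 + (12 + 0**2 + 8*0) = (9 + 4)*(1/5) + (12 + 0 + 0) = 13*(1/5) + 12 = 13/5 + 12 = 73/5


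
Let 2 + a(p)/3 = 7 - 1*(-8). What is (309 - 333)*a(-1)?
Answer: -936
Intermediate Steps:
a(p) = 39 (a(p) = -6 + 3*(7 - 1*(-8)) = -6 + 3*(7 + 8) = -6 + 3*15 = -6 + 45 = 39)
(309 - 333)*a(-1) = (309 - 333)*39 = -24*39 = -936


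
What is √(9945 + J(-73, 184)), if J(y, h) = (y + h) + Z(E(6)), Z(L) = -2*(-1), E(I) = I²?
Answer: √10058 ≈ 100.29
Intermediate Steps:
Z(L) = 2
J(y, h) = 2 + h + y (J(y, h) = (y + h) + 2 = (h + y) + 2 = 2 + h + y)
√(9945 + J(-73, 184)) = √(9945 + (2 + 184 - 73)) = √(9945 + 113) = √10058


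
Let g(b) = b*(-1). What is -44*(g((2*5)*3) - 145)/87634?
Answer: 3850/43817 ≈ 0.087865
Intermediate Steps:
g(b) = -b
-44*(g((2*5)*3) - 145)/87634 = -44*(-2*5*3 - 145)/87634 = -44*(-10*3 - 145)*(1/87634) = -44*(-1*30 - 145)*(1/87634) = -44*(-30 - 145)*(1/87634) = -44*(-175)*(1/87634) = 7700*(1/87634) = 3850/43817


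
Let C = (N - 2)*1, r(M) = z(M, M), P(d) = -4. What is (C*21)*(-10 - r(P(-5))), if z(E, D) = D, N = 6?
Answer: -504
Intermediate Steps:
r(M) = M
C = 4 (C = (6 - 2)*1 = 4*1 = 4)
(C*21)*(-10 - r(P(-5))) = (4*21)*(-10 - 1*(-4)) = 84*(-10 + 4) = 84*(-6) = -504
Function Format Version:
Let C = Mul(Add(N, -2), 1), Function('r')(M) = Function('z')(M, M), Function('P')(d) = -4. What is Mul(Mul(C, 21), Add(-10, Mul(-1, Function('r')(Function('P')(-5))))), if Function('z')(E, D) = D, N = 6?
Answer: -504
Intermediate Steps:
Function('r')(M) = M
C = 4 (C = Mul(Add(6, -2), 1) = Mul(4, 1) = 4)
Mul(Mul(C, 21), Add(-10, Mul(-1, Function('r')(Function('P')(-5))))) = Mul(Mul(4, 21), Add(-10, Mul(-1, -4))) = Mul(84, Add(-10, 4)) = Mul(84, -6) = -504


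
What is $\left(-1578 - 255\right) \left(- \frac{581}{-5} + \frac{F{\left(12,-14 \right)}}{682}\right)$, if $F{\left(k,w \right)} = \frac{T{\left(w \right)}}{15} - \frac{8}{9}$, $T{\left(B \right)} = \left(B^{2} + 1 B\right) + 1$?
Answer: $- \frac{2179245757}{10230} \approx -2.1303 \cdot 10^{5}$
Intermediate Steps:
$T{\left(B \right)} = 1 + B + B^{2}$ ($T{\left(B \right)} = \left(B^{2} + B\right) + 1 = \left(B + B^{2}\right) + 1 = 1 + B + B^{2}$)
$F{\left(k,w \right)} = - \frac{37}{45} + \frac{w}{15} + \frac{w^{2}}{15}$ ($F{\left(k,w \right)} = \frac{1 + w + w^{2}}{15} - \frac{8}{9} = \left(1 + w + w^{2}\right) \frac{1}{15} - \frac{8}{9} = \left(\frac{1}{15} + \frac{w}{15} + \frac{w^{2}}{15}\right) - \frac{8}{9} = - \frac{37}{45} + \frac{w}{15} + \frac{w^{2}}{15}$)
$\left(-1578 - 255\right) \left(- \frac{581}{-5} + \frac{F{\left(12,-14 \right)}}{682}\right) = \left(-1578 - 255\right) \left(- \frac{581}{-5} + \frac{- \frac{37}{45} + \frac{1}{15} \left(-14\right) + \frac{\left(-14\right)^{2}}{15}}{682}\right) = - 1833 \left(\left(-581\right) \left(- \frac{1}{5}\right) + \left(- \frac{37}{45} - \frac{14}{15} + \frac{1}{15} \cdot 196\right) \frac{1}{682}\right) = - 1833 \left(\frac{581}{5} + \left(- \frac{37}{45} - \frac{14}{15} + \frac{196}{15}\right) \frac{1}{682}\right) = - 1833 \left(\frac{581}{5} + \frac{509}{45} \cdot \frac{1}{682}\right) = - 1833 \left(\frac{581}{5} + \frac{509}{30690}\right) = \left(-1833\right) \frac{3566687}{30690} = - \frac{2179245757}{10230}$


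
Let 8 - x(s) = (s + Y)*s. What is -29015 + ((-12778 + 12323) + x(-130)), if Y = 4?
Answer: -45842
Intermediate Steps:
x(s) = 8 - s*(4 + s) (x(s) = 8 - (s + 4)*s = 8 - (4 + s)*s = 8 - s*(4 + s))
-29015 + ((-12778 + 12323) + x(-130)) = -29015 + ((-12778 + 12323) + (8 - 1*(-130)² - 4*(-130))) = -29015 + (-455 + (8 - 1*16900 + 520)) = -29015 + (-455 + (8 - 16900 + 520)) = -29015 + (-455 - 16372) = -29015 - 16827 = -45842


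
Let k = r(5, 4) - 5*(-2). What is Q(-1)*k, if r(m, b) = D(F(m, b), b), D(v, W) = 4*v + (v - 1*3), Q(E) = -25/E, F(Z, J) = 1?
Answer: 300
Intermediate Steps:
D(v, W) = -3 + 5*v (D(v, W) = 4*v + (v - 3) = 4*v + (-3 + v) = -3 + 5*v)
r(m, b) = 2 (r(m, b) = -3 + 5*1 = -3 + 5 = 2)
k = 12 (k = 2 - 5*(-2) = 2 + 10 = 12)
Q(-1)*k = -25/(-1)*12 = -25*(-1)*12 = 25*12 = 300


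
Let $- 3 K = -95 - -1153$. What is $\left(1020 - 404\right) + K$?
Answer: $\frac{790}{3} \approx 263.33$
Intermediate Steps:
$K = - \frac{1058}{3}$ ($K = - \frac{-95 - -1153}{3} = - \frac{-95 + 1153}{3} = \left(- \frac{1}{3}\right) 1058 = - \frac{1058}{3} \approx -352.67$)
$\left(1020 - 404\right) + K = \left(1020 - 404\right) - \frac{1058}{3} = 616 - \frac{1058}{3} = \frac{790}{3}$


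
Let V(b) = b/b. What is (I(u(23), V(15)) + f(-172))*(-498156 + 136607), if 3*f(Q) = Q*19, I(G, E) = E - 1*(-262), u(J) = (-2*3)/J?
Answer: 896279971/3 ≈ 2.9876e+8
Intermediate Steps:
u(J) = -6/J
V(b) = 1
I(G, E) = 262 + E (I(G, E) = E + 262 = 262 + E)
f(Q) = 19*Q/3 (f(Q) = (Q*19)/3 = (19*Q)/3 = 19*Q/3)
(I(u(23), V(15)) + f(-172))*(-498156 + 136607) = ((262 + 1) + (19/3)*(-172))*(-498156 + 136607) = (263 - 3268/3)*(-361549) = -2479/3*(-361549) = 896279971/3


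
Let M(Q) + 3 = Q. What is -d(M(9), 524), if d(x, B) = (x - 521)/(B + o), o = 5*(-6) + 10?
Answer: 515/504 ≈ 1.0218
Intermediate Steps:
M(Q) = -3 + Q
o = -20 (o = -30 + 10 = -20)
d(x, B) = (-521 + x)/(-20 + B) (d(x, B) = (x - 521)/(B - 20) = (-521 + x)/(-20 + B))
-d(M(9), 524) = -(-521 + (-3 + 9))/(-20 + 524) = -(-521 + 6)/504 = -(-515)/504 = -1*(-515/504) = 515/504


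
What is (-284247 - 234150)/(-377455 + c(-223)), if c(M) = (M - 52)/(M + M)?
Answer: 77068354/56114885 ≈ 1.3734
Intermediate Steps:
c(M) = (-52 + M)/(2*M) (c(M) = (-52 + M)/((2*M)) = (-52 + M)*(1/(2*M)) = (-52 + M)/(2*M))
(-284247 - 234150)/(-377455 + c(-223)) = (-284247 - 234150)/(-377455 + (1/2)*(-52 - 223)/(-223)) = -518397/(-377455 + (1/2)*(-1/223)*(-275)) = -518397/(-377455 + 275/446) = -518397/(-168344655/446) = -518397*(-446/168344655) = 77068354/56114885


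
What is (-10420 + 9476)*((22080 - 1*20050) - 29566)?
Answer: 25993984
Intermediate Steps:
(-10420 + 9476)*((22080 - 1*20050) - 29566) = -944*((22080 - 20050) - 29566) = -944*(2030 - 29566) = -944*(-27536) = 25993984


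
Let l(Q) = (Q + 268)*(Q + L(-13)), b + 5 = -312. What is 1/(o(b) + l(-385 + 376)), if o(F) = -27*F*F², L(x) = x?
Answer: 1/860079653 ≈ 1.1627e-9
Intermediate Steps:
b = -317 (b = -5 - 312 = -317)
o(F) = -27*F³
l(Q) = (-13 + Q)*(268 + Q) (l(Q) = (Q + 268)*(Q - 13) = (268 + Q)*(-13 + Q) = (-13 + Q)*(268 + Q))
1/(o(b) + l(-385 + 376)) = 1/(-27*(-317)³ + (-3484 + (-385 + 376)² + 255*(-385 + 376))) = 1/(-27*(-31855013) + (-3484 + (-9)² + 255*(-9))) = 1/(860085351 + (-3484 + 81 - 2295)) = 1/(860085351 - 5698) = 1/860079653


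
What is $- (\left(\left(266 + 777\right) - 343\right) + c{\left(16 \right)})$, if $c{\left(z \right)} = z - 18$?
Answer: $-698$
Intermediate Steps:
$c{\left(z \right)} = -18 + z$ ($c{\left(z \right)} = z - 18 = -18 + z$)
$- (\left(\left(266 + 777\right) - 343\right) + c{\left(16 \right)}) = - (\left(\left(266 + 777\right) - 343\right) + \left(-18 + 16\right)) = - (\left(1043 - 343\right) - 2) = - (700 - 2) = \left(-1\right) 698 = -698$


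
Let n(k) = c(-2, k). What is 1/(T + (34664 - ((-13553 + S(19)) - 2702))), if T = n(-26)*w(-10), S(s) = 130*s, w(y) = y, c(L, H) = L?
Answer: 1/48469 ≈ 2.0632e-5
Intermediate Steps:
n(k) = -2
T = 20 (T = -2*(-10) = 20)
1/(T + (34664 - ((-13553 + S(19)) - 2702))) = 1/(20 + (34664 - ((-13553 + 130*19) - 2702))) = 1/(20 + (34664 - ((-13553 + 2470) - 2702))) = 1/(20 + (34664 - (-11083 - 2702))) = 1/(20 + (34664 - 1*(-13785))) = 1/(20 + (34664 + 13785)) = 1/(20 + 48449) = 1/48469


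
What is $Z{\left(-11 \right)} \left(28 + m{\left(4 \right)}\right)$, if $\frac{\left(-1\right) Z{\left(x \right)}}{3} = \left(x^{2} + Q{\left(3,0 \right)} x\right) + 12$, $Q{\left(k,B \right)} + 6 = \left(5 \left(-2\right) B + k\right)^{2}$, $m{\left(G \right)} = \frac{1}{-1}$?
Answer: $-8100$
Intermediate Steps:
$m{\left(G \right)} = -1$
$Q{\left(k,B \right)} = -6 + \left(k - 10 B\right)^{2}$ ($Q{\left(k,B \right)} = -6 + \left(5 \left(-2\right) B + k\right)^{2} = -6 + \left(- 10 B + k\right)^{2} = -6 + \left(k - 10 B\right)^{2}$)
$Z{\left(x \right)} = -36 - 9 x - 3 x^{2}$ ($Z{\left(x \right)} = - 3 \left(\left(x^{2} + \left(-6 + \left(\left(-1\right) 3 + 10 \cdot 0\right)^{2}\right) x\right) + 12\right) = - 3 \left(\left(x^{2} + \left(-6 + \left(-3 + 0\right)^{2}\right) x\right) + 12\right) = - 3 \left(\left(x^{2} + \left(-6 + \left(-3\right)^{2}\right) x\right) + 12\right) = - 3 \left(\left(x^{2} + \left(-6 + 9\right) x\right) + 12\right) = - 3 \left(\left(x^{2} + 3 x\right) + 12\right) = - 3 \left(12 + x^{2} + 3 x\right) = -36 - 9 x - 3 x^{2}$)
$Z{\left(-11 \right)} \left(28 + m{\left(4 \right)}\right) = \left(-36 - -99 - 3 \left(-11\right)^{2}\right) \left(28 - 1\right) = \left(-36 + 99 - 363\right) 27 = \left(-300\right) 27 = -8100$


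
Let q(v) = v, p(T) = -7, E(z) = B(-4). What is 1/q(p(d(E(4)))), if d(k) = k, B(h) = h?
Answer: -⅐ ≈ -0.14286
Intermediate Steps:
E(z) = -4
1/q(p(d(E(4)))) = 1/(-7) = -⅐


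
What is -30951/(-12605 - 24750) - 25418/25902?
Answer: -73898294/483784605 ≈ -0.15275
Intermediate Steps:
-30951/(-12605 - 24750) - 25418/25902 = -30951/(-37355) - 25418*1/25902 = -30951*(-1/37355) - 12709/12951 = 30951/37355 - 12709/12951 = -73898294/483784605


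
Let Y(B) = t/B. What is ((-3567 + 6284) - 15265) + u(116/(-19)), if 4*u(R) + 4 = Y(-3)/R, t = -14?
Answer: -8734237/696 ≈ -12549.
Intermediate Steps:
Y(B) = -14/B
u(R) = -1 + 7/(6*R) (u(R) = -1 + ((-14/(-3))/R)/4 = -1 + ((-14*(-1/3))/R)/4 = -1 + (14/(3*R))/4 = -1 + 7/(6*R))
((-3567 + 6284) - 15265) + u(116/(-19)) = ((-3567 + 6284) - 15265) + (7/6 - 116/(-19))/((116/(-19))) = (2717 - 15265) + (7/6 - 116*(-1)/19)/((116*(-1/19))) = -12548 + (7/6 - 1*(-116/19))/(-116/19) = -12548 - 19*(7/6 + 116/19)/116 = -12548 - 19/116*829/114 = -12548 - 829/696 = -8734237/696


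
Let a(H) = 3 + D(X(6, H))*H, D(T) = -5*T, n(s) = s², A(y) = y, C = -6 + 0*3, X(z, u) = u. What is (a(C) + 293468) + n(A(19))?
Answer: 293652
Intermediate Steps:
C = -6 (C = -6 + 0 = -6)
a(H) = 3 - 5*H² (a(H) = 3 + (-5*H)*H = 3 - 5*H²)
(a(C) + 293468) + n(A(19)) = ((3 - 5*(-6)²) + 293468) + 19² = ((3 - 5*36) + 293468) + 361 = ((3 - 180) + 293468) + 361 = (-177 + 293468) + 361 = 293291 + 361 = 293652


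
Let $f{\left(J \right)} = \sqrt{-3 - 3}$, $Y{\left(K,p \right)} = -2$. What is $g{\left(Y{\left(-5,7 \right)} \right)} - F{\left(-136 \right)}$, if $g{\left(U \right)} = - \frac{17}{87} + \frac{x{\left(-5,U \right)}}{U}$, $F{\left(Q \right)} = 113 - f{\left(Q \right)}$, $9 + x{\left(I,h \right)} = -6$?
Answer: $- \frac{18391}{174} + i \sqrt{6} \approx -105.7 + 2.4495 i$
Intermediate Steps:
$f{\left(J \right)} = i \sqrt{6}$ ($f{\left(J \right)} = \sqrt{-6} = i \sqrt{6}$)
$x{\left(I,h \right)} = -15$ ($x{\left(I,h \right)} = -9 - 6 = -15$)
$F{\left(Q \right)} = 113 - i \sqrt{6}$
$g{\left(U \right)} = - \frac{17}{87} - \frac{15}{U}$
$g{\left(Y{\left(-5,7 \right)} \right)} - F{\left(-136 \right)} = \left(- \frac{17}{87} - \frac{15}{-2}\right) - \left(113 - i \sqrt{6}\right) = \left(- \frac{17}{87} - - \frac{15}{2}\right) - \left(113 - i \sqrt{6}\right) = \left(- \frac{17}{87} + \frac{15}{2}\right) - \left(113 - i \sqrt{6}\right) = \frac{1271}{174} - \left(113 - i \sqrt{6}\right) = - \frac{18391}{174} + i \sqrt{6}$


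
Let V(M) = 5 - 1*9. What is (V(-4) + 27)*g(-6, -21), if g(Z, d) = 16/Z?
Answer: -184/3 ≈ -61.333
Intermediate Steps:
V(M) = -4 (V(M) = 5 - 9 = -4)
(V(-4) + 27)*g(-6, -21) = (-4 + 27)*(16/(-6)) = 23*(16*(-1/6)) = 23*(-8/3) = -184/3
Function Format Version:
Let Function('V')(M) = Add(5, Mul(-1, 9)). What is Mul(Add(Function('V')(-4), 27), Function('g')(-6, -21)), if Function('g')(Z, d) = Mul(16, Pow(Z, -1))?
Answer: Rational(-184, 3) ≈ -61.333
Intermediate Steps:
Function('V')(M) = -4 (Function('V')(M) = Add(5, -9) = -4)
Mul(Add(Function('V')(-4), 27), Function('g')(-6, -21)) = Mul(Add(-4, 27), Mul(16, Pow(-6, -1))) = Mul(23, Mul(16, Rational(-1, 6))) = Mul(23, Rational(-8, 3)) = Rational(-184, 3)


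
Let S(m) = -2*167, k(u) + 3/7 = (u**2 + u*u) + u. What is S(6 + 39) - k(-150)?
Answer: -316285/7 ≈ -45184.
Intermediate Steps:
k(u) = -3/7 + u + 2*u**2 (k(u) = -3/7 + ((u**2 + u*u) + u) = -3/7 + ((u**2 + u**2) + u) = -3/7 + (2*u**2 + u) = -3/7 + (u + 2*u**2) = -3/7 + u + 2*u**2)
S(m) = -334
S(6 + 39) - k(-150) = -334 - (-3/7 - 150 + 2*(-150)**2) = -334 - (-3/7 - 150 + 2*22500) = -334 - (-3/7 - 150 + 45000) = -334 - 1*313947/7 = -334 - 313947/7 = -316285/7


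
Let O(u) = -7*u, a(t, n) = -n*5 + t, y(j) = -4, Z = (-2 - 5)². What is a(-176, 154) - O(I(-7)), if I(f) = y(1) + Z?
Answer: -631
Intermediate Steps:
Z = 49 (Z = (-7)² = 49)
a(t, n) = t - 5*n (a(t, n) = -5*n + t = t - 5*n)
I(f) = 45 (I(f) = -4 + 49 = 45)
a(-176, 154) - O(I(-7)) = (-176 - 5*154) - (-7)*45 = (-176 - 770) - 1*(-315) = -946 + 315 = -631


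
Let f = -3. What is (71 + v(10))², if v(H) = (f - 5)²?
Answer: 18225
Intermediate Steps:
v(H) = 64 (v(H) = (-3 - 5)² = (-8)² = 64)
(71 + v(10))² = (71 + 64)² = 135² = 18225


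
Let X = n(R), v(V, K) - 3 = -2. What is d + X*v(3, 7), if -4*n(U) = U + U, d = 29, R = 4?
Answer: 27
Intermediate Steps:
v(V, K) = 1 (v(V, K) = 3 - 2 = 1)
n(U) = -U/2 (n(U) = -(U + U)/4 = -U/2)
X = -2 (X = -1/2*4 = -2)
d + X*v(3, 7) = 29 - 2*1 = 29 - 2 = 27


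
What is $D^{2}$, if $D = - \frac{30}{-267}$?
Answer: $\frac{100}{7921} \approx 0.012625$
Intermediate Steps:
$D = \frac{10}{89}$ ($D = \left(-30\right) \left(- \frac{1}{267}\right) = \frac{10}{89} \approx 0.11236$)
$D^{2} = \left(\frac{10}{89}\right)^{2} = \frac{100}{7921}$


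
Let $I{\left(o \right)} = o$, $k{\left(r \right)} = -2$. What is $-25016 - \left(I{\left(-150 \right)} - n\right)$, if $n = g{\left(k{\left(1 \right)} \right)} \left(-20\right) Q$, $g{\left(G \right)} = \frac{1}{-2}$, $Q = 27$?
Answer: $-24596$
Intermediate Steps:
$g{\left(G \right)} = - \frac{1}{2}$
$n = 270$ ($n = \left(- \frac{1}{2}\right) \left(-20\right) 27 = 10 \cdot 27 = 270$)
$-25016 - \left(I{\left(-150 \right)} - n\right) = -25016 - \left(-150 - 270\right) = -25016 - -420 = -25016 + 420 = -24596$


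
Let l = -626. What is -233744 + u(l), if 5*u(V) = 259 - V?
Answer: -233567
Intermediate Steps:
u(V) = 259/5 - V/5 (u(V) = (259 - V)/5 = 259/5 - V/5)
-233744 + u(l) = -233744 + (259/5 - ⅕*(-626)) = -233744 + (259/5 + 626/5) = -233744 + 177 = -233567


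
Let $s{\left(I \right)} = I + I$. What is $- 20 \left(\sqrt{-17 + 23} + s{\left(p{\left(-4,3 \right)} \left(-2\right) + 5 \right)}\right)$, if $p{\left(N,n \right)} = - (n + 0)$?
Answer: $-440 - 20 \sqrt{6} \approx -488.99$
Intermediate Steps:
$p{\left(N,n \right)} = - n$
$s{\left(I \right)} = 2 I$
$- 20 \left(\sqrt{-17 + 23} + s{\left(p{\left(-4,3 \right)} \left(-2\right) + 5 \right)}\right) = - 20 \left(\sqrt{-17 + 23} + 2 \left(\left(-1\right) 3 \left(-2\right) + 5\right)\right) = - 20 \left(\sqrt{6} + 2 \left(\left(-3\right) \left(-2\right) + 5\right)\right) = - 20 \left(\sqrt{6} + 2 \left(6 + 5\right)\right) = - 20 \left(\sqrt{6} + 2 \cdot 11\right) = - 20 \left(\sqrt{6} + 22\right) = - 20 \left(22 + \sqrt{6}\right) = -440 - 20 \sqrt{6}$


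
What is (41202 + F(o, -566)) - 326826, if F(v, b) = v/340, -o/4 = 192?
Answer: -24278232/85 ≈ -2.8563e+5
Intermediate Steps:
o = -768 (o = -4*192 = -768)
F(v, b) = v/340 (F(v, b) = v*(1/340) = v/340)
(41202 + F(o, -566)) - 326826 = (41202 + (1/340)*(-768)) - 326826 = (41202 - 192/85) - 326826 = 3501978/85 - 326826 = -24278232/85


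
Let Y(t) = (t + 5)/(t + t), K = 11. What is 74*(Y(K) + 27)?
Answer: 22570/11 ≈ 2051.8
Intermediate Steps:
Y(t) = (5 + t)/(2*t) (Y(t) = (5 + t)/((2*t)) = (5 + t)*(1/(2*t)) = (5 + t)/(2*t))
74*(Y(K) + 27) = 74*((½)*(5 + 11)/11 + 27) = 74*((½)*(1/11)*16 + 27) = 74*(8/11 + 27) = 74*(305/11) = 22570/11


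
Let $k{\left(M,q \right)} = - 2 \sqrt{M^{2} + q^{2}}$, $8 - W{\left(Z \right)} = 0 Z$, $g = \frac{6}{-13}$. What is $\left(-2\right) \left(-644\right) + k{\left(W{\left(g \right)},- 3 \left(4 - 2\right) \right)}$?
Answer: $1268$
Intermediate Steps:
$g = - \frac{6}{13}$ ($g = 6 \left(- \frac{1}{13}\right) = - \frac{6}{13} \approx -0.46154$)
$W{\left(Z \right)} = 8$ ($W{\left(Z \right)} = 8 - 0 Z = 8 - 0 = 8 + 0 = 8$)
$\left(-2\right) \left(-644\right) + k{\left(W{\left(g \right)},- 3 \left(4 - 2\right) \right)} = \left(-2\right) \left(-644\right) - 2 \sqrt{8^{2} + \left(- 3 \left(4 - 2\right)\right)^{2}} = 1288 - 2 \sqrt{64 + \left(\left(-3\right) 2\right)^{2}} = 1288 - 2 \sqrt{64 + \left(-6\right)^{2}} = 1288 - 2 \sqrt{64 + 36} = 1288 - 2 \sqrt{100} = 1288 - 20 = 1268$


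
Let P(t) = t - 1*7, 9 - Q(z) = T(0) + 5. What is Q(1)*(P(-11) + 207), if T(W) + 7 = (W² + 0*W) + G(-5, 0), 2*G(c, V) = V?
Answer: 2079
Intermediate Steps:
G(c, V) = V/2
T(W) = -7 + W² (T(W) = -7 + ((W² + 0*W) + (½)*0) = -7 + ((W² + 0) + 0) = -7 + (W² + 0) = -7 + W²)
Q(z) = 11 (Q(z) = 9 - ((-7 + 0²) + 5) = 9 - ((-7 + 0) + 5) = 9 - (-7 + 5) = 9 - 1*(-2) = 9 + 2 = 11)
P(t) = -7 + t (P(t) = t - 7 = -7 + t)
Q(1)*(P(-11) + 207) = 11*((-7 - 11) + 207) = 11*(-18 + 207) = 11*189 = 2079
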